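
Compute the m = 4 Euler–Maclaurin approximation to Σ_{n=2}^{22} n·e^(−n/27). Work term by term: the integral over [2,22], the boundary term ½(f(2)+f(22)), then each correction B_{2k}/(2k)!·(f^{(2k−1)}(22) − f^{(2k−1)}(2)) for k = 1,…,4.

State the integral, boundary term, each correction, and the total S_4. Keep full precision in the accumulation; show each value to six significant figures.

Integral: ∫_2^22 x·e^(−x/27) dx = 141.376.
½[f(2) + f(22)] = ½[1.85721 + 9.73987] = 5.79854.
So far: 147.174.
k=1: B_{2}/(2)! × [f^{(1)}(22) − f^{(1)}(2)] = 1/12 × (0.0819854 − 0.859818) = -0.0648193.
Partial sum through k=1: 147.110.
k=2: B_{4}/(4)! × [f^{(3)}(22) − f^{(3)}(2)] = −1/720 × (0.00132706 − 0.00372706) = 3.33332e-06.
Partial sum through k=2: 147.110.
k=3: B_{6}/(6)! × [f^{(5)}(22) − f^{(5)}(2)] = 1/30240 × (3.48650e-06 − 8.60722e-06) = -1.69336e-10.
Partial sum through k=3: 147.110.
k=4: B_{8}/(8)! × [f^{(7)}(22) − f^{(7)}(2)] = −1/1209600 × (7.06807e-09 − 1.66007e-08) = 7.88078e-15.

S_4 ≈ 147.110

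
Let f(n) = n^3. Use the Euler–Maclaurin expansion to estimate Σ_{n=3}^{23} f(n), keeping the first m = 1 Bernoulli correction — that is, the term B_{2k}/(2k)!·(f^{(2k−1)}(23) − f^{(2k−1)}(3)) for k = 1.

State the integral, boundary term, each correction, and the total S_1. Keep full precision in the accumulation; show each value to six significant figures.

The integral term ∫_3^23 x^3 dx = 69940.0.
Endpoint term: (f(3) + f(23))/2 = (27.0000 + 12167.0)/2 = 6097.00.
Integral + boundary = 76037.0.
Correction k=1: B_{2}/2! · (f^{(1)}(23) − f^{(1)}(3)) = 1/12 · (1587.00 − 27.0000) = 130.000.

S_1 ≈ 76167.0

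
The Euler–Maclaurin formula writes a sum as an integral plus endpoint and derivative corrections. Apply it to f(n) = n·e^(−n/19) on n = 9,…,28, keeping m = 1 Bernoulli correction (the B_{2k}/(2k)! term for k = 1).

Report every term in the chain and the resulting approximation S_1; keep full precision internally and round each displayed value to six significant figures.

∫_9^28 x·e^(−x/19) dx evaluates to 126.710.
Boundary: ½(f(9) + f(28)) = ½(5.60433 + 6.41424) = 6.00929.
So far: 132.719.
Order-1 term: 1/12 · (-0.108512 − 0.327739) = -0.0363542.

S_1 ≈ 132.683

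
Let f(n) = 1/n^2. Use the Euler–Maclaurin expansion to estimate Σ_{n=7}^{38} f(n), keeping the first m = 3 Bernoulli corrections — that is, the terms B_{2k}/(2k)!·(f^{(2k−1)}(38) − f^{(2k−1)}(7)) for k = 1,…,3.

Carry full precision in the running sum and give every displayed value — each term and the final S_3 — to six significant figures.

Integral: ∫_7^38 1/x^2 dx = 0.116541.
½[f(7) + f(38)] = ½[0.0204082 + 0.000692521] = 0.0105503.
Integral + boundary = 0.127092.
k=1: B_{2}/(2)! × [f^{(1)}(38) − f^{(1)}(7)] = 1/12 × (-3.64485e-05 − (-0.00583090)) = 0.000482871.
Partial sum through k=1: 0.127575.
k=2: B_{4}/(4)! × [f^{(3)}(38) − f^{(3)}(7)] = −1/720 × (-3.02896e-07 − (-0.00142798)) = -1.98288e-06.
Partial sum through k=2: 0.127573.
k=3: B_{6}/(6)! × [f^{(5)}(38) − f^{(5)}(7)] = 1/30240 × (-6.29285e-09 − (-0.000874271)) = 2.89109e-08.

S_3 ≈ 0.127573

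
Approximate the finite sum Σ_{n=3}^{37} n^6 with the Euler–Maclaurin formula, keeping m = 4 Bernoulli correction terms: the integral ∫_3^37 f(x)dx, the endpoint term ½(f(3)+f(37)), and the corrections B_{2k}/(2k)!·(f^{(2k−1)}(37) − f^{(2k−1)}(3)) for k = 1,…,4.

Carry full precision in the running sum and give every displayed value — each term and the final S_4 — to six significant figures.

S_4 ≈ 1.48792e+10

Integral: ∫_3^37 x^6 dx = 1.35617e+10.
½[f(3) + f(37)] = ½[729.000 + 2.56573e+09] = 1.28286e+09.
Running total after boundary: 1.48446e+10.
Correction k=1: B_{2}/2! · (f^{(1)}(37) − f^{(1)}(3)) = 1/12 · (4.16064e+08 − 1458.00) = 3.46719e+07.
After k=1: 1.48792e+10.
Correction k=2: B_{4}/4! · (f^{(3)}(37) − f^{(3)}(3)) = −1/720 · (6.07836e+06 − 3240.00) = -8437.67.
After k=2: 1.48792e+10.
Correction k=3: B_{6}/6! · (f^{(5)}(37) − f^{(5)}(3)) = 1/30240 · (26640.0 − 2160.00) = 0.809524.
After k=3: 1.48792e+10.
Correction k=4: B_{8}/8! · (f^{(7)}(37) − f^{(7)}(3)) = −1/1209600 · (0.00000 − 0.00000) = 0.00000.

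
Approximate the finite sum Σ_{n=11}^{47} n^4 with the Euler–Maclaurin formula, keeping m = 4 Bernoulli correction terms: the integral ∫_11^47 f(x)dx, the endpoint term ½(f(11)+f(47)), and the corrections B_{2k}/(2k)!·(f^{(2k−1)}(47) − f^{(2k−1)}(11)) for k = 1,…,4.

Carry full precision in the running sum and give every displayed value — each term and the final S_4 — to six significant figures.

The integral term ∫_11^47 x^4 dx = 4.58368e+07.
½[f(11) + f(47)] = ½[14641.0 + 4.87968e+06] = 2.44716e+06.
So far: 4.82840e+07.
Order-1 term: 1/12 · (415292 − 5324.00) = 34164.0.
After k=1: 4.83181e+07.
Order-2 term: −1/720 · (1128.00 − 264.000) = -1.20000.
After k=2: 4.83181e+07.
Order-3 term: 1/30240 · (0.00000 − 0.00000) = 0.00000.
After k=3: 4.83181e+07.
Order-4 term: −1/1209600 · (0.00000 − 0.00000) = 0.00000.

S_4 ≈ 4.83181e+07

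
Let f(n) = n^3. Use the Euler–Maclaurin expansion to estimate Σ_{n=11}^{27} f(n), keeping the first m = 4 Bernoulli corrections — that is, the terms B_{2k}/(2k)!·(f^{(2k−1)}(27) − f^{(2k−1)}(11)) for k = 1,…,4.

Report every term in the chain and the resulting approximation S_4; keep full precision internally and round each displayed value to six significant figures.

The integral term ∫_11^27 x^3 dx = 129200.
Boundary: ½(f(11) + f(27)) = ½(1331.00 + 19683.0) = 10507.0.
So far: 139707.
k=1: B_{2}/(2)! × [f^{(1)}(27) − f^{(1)}(11)] = 1/12 × (2187.00 − 363.000) = 152.000.
After k=1: 139859.
k=2: B_{4}/(4)! × [f^{(3)}(27) − f^{(3)}(11)] = −1/720 × (6.00000 − 6.00000) = 0.00000.
After k=2: 139859.
k=3: B_{6}/(6)! × [f^{(5)}(27) − f^{(5)}(11)] = 1/30240 × (0.00000 − 0.00000) = 0.00000.
After k=3: 139859.
k=4: B_{8}/(8)! × [f^{(7)}(27) − f^{(7)}(11)] = −1/1209600 × (0.00000 − 0.00000) = 0.00000.

S_4 ≈ 139859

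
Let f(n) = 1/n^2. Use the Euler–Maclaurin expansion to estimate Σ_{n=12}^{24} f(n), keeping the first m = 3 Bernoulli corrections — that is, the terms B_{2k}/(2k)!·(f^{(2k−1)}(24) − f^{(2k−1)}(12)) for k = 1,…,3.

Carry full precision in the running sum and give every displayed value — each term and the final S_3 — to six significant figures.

The integral term ∫_12^24 1/x^2 dx = 0.0416667.
½[f(12) + f(24)] = ½[0.00694444 + 0.00173611] = 0.00434028.
Running total after boundary: 0.0460069.
k=1: B_{2}/(2)! × [f^{(1)}(24) − f^{(1)}(12)] = 1/12 × (-0.000144676 − (-0.00115741)) = 8.43943e-05.
After k=1: 0.0460913.
k=2: B_{4}/(4)! × [f^{(3)}(24) − f^{(3)}(12)] = −1/720 × (-3.01408e-06 − (-9.64506e-05)) = -1.29773e-07.
After k=2: 0.0460912.
k=3: B_{6}/(6)! × [f^{(5)}(24) − f^{(5)}(12)] = 1/30240 × (-1.56983e-07 − (-2.00939e-05)) = 6.59289e-10.

S_3 ≈ 0.0460912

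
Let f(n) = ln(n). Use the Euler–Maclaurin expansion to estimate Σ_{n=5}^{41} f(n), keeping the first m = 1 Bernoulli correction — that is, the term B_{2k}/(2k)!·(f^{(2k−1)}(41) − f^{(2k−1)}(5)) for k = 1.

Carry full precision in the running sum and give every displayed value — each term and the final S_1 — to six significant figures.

Integral: ∫_5^41 ln(x) dx = 108.209.
Boundary: ½(f(5) + f(41)) = ½(1.60944 + 3.71357) = 2.66150.
Running total after boundary: 110.871.
k=1: B_{2}/(2)! × [f^{(1)}(41) − f^{(1)}(5)] = 1/12 × (0.0243902 − 0.200000) = -0.0146341.

S_1 ≈ 110.856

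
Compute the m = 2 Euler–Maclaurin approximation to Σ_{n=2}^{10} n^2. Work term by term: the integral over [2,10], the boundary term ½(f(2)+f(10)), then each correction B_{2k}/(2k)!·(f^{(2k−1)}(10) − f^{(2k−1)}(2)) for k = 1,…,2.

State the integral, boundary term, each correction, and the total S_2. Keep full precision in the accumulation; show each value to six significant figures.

S_2 ≈ 384.000

The integral term ∫_2^10 x^2 dx = 330.667.
½[f(2) + f(10)] = ½[4.00000 + 100.000] = 52.0000.
So far: 382.667.
Correction k=1: B_{2}/2! · (f^{(1)}(10) − f^{(1)}(2)) = 1/12 · (20.0000 − 4.00000) = 1.33333.
Partial sum through k=1: 384.000.
Correction k=2: B_{4}/4! · (f^{(3)}(10) − f^{(3)}(2)) = −1/720 · (0.00000 − 0.00000) = 0.00000.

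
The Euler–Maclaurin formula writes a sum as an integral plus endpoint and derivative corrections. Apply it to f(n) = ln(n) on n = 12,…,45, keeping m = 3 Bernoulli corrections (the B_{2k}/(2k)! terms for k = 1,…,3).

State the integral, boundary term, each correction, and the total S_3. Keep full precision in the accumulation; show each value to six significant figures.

S_3 ≈ 111.622

∫_12^45 ln(x) dx evaluates to 108.481.
½[f(12) + f(45)] = ½[2.48491 + 3.80666] = 3.14578.
So far: 111.627.
Order-1 term: 1/12 · (0.0222222 − 0.0833333) = -0.00509259.
Running total after k=1: 111.622.
Order-2 term: −1/720 · (2.19479e-05 − 0.00115741) = 1.57703e-06.
Running total after k=2: 111.622.
Order-3 term: 1/30240 · (1.30061e-07 − 9.64506e-05) = -3.18520e-09.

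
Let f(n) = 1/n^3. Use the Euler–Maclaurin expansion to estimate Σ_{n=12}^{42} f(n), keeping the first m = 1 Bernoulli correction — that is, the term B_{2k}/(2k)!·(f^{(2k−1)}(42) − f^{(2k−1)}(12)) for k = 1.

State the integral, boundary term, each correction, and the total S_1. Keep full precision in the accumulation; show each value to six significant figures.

S_1 ≈ 0.00349685

Integral: ∫_12^42 1/x^3 dx = 0.00318878.
Endpoint term: (f(12) + f(42))/2 = (0.000578704 + 1.34975e-05)/2 = 0.000296101.
Integral + boundary = 0.00348488.
Correction k=1: B_{2}/2! · (f^{(1)}(42) − f^{(1)}(12)) = 1/12 · (-9.64104e-07 − (-0.000144676)) = 1.19760e-05.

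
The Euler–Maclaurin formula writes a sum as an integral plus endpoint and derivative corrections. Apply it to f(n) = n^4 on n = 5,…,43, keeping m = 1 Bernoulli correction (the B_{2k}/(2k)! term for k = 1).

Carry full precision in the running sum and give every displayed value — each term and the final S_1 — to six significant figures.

S_1 ≈ 3.11372e+07

∫_5^43 x^4 dx evaluates to 2.94011e+07.
½[f(5) + f(43)] = ½[625.000 + 3.41880e+06] = 1.70971e+06.
Integral + boundary = 3.11108e+07.
Order-1 term: 1/12 · (318028 − 500.000) = 26460.7.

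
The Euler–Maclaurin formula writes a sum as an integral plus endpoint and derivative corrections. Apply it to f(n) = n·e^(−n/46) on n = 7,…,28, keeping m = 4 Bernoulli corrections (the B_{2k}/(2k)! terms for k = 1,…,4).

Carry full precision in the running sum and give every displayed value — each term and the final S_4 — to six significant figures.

∫_7^28 x·e^(−x/46) dx evaluates to 241.869.
Boundary: ½(f(7) + f(28)) = ½(6.01187 + 15.2337) = 10.6228.
Integral + boundary = 252.492.
Correction k=1: B_{2}/2! · (f^{(1)}(28) − f^{(1)}(7)) = 1/12 · (0.212893 − 0.728146) = -0.0429377.
Partial sum through k=1: 252.449.
Correction k=2: B_{4}/4! · (f^{(3)}(28) − f^{(3)}(7)) = −1/720 · (0.000614846 − 0.00115587) = 7.51425e-07.
Partial sum through k=2: 252.449.
Correction k=3: B_{6}/6! · (f^{(5)}(28) − f^{(5)}(7)) = 1/30240 · (5.33592e-07 − 9.29881e-07) = -1.31048e-11.
Partial sum through k=3: 252.449.
Correction k=4: B_{8}/8! · (f^{(7)}(28) − f^{(7)}(7)) = −1/1209600 · (3.67020e-10 − 6.20751e-10) = 2.09765e-16.

S_4 ≈ 252.449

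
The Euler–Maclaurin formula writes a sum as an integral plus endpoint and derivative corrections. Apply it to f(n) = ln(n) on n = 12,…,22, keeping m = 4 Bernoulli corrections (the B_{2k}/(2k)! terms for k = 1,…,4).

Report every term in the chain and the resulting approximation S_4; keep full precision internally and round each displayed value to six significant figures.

The integral term ∫_12^22 ln(x) dx = 28.1841.
Boundary: ½(f(12) + f(22)) = ½(2.48491 + 3.09104) = 2.78797.
Running total after boundary: 30.9720.
Order-1 term: 1/12 · (0.0454545 − 0.0833333) = -0.00315657.
Running total after k=1: 30.9689.
Order-2 term: −1/720 · (0.000187829 − 0.00115741) = 1.34664e-06.
Running total after k=2: 30.9689.
Order-3 term: 1/30240 · (4.65691e-06 − 9.64506e-05) = -3.03551e-09.
Running total after k=3: 30.9689.
Order-4 term: −1/1209600 · (2.88651e-07 − 2.00939e-05) = 1.63734e-11.

S_4 ≈ 30.9689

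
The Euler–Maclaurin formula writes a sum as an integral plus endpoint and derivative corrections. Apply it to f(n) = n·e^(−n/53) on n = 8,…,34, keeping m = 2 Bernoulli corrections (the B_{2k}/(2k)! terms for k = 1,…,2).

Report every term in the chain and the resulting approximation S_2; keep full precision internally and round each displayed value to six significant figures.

S_2 ≈ 364.712

Integral: ∫_8^34 x·e^(−x/53) dx = 352.367.
Boundary: ½(f(8) + f(34)) = ½(6.87917 + 17.9009) = 12.3900.
Integral + boundary = 364.757.
Order-1 term: 1/12 · (0.188744 − 0.730101) = -0.0451130.
Running total after k=1: 364.712.
Order-2 term: −1/720 · (0.000442057 − 0.000872159) = 5.97363e-07.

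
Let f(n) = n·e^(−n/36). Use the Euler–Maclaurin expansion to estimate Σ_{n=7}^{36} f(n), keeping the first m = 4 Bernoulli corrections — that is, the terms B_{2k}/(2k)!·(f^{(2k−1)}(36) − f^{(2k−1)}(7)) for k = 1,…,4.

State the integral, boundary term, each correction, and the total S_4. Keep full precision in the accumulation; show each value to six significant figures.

S_4 ≈ 330.360

The integral term ∫_7^36 x·e^(−x/36) dx = 320.912.
Boundary: ½(f(7) + f(36)) = ½(5.76304 + 13.2437) = 9.50335.
So far: 330.416.
Correction k=1: B_{2}/2! · (f^{(1)}(36) − f^{(1)}(7)) = 1/12 · (0.00000 − 0.663207) = -0.0552673.
After k=1: 330.360.
Correction k=2: B_{4}/4! · (f^{(3)}(36) − f^{(3)}(7)) = −1/720 · (0.000567715 − 0.00178225) = 1.68685e-06.
After k=2: 330.360.
Correction k=3: B_{6}/6! · (f^{(5)}(36) − f^{(5)}(7)) = 1/30240 · (8.76104e-07 − 2.35552e-06) = -4.89226e-11.
After k=3: 330.360.
Correction k=4: B_{8}/8! · (f^{(7)}(36) − f^{(7)}(7)) = −1/1209600 · (1.01401e-09 − 2.57396e-09) = 1.28965e-15.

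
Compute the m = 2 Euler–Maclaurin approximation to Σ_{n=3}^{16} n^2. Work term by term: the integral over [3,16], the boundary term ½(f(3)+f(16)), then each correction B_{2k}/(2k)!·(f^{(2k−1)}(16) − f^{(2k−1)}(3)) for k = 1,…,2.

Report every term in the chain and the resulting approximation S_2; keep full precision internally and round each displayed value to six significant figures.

S_2 ≈ 1491.00

∫_3^16 x^2 dx evaluates to 1356.33.
Boundary: ½(f(3) + f(16)) = ½(9.00000 + 256.000) = 132.500.
Integral + boundary = 1488.83.
Order-1 term: 1/12 · (32.0000 − 6.00000) = 2.16667.
Partial sum through k=1: 1491.00.
Order-2 term: −1/720 · (0.00000 − 0.00000) = 0.00000.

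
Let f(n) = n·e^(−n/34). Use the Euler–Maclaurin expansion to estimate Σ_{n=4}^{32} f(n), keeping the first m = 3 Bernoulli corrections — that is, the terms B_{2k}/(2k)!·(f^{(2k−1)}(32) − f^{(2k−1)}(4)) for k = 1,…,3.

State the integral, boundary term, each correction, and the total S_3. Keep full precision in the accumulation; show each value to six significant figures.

S_3 ≈ 281.020

The integral term ∫_4^32 x·e^(−x/34) dx = 273.062.
½[f(4) + f(32)] = ½[3.55604 + 12.4854] = 8.02072.
Running total after boundary: 281.083.
Correction k=1: B_{2}/2! · (f^{(1)}(32) − f^{(1)}(4)) = 1/12 · (0.0229511 − 0.784420) = -0.0634558.
After k=1: 281.020.
Correction k=2: B_{4}/4! · (f^{(3)}(32) − f^{(3)}(4)) = −1/720 · (0.000694886 − 0.00221664) = 2.11355e-06.
After k=2: 281.020.
Correction k=3: B_{6}/6! · (f^{(5)}(32) − f^{(5)}(4)) = 1/30240 · (1.18505e-06 − 3.24803e-06) = -6.82202e-11.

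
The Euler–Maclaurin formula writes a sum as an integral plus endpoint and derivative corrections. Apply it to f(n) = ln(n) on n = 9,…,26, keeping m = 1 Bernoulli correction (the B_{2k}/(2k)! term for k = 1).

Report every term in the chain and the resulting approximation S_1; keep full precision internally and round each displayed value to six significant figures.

∫_9^26 ln(x) dx evaluates to 47.9355.
½[f(9) + f(26)] = ½[2.19722 + 3.25810] = 2.72766.
Running total after boundary: 50.6631.
k=1: B_{2}/(2)! × [f^{(1)}(26) − f^{(1)}(9)] = 1/12 × (0.0384615 − 0.111111) = -0.00605413.

S_1 ≈ 50.6571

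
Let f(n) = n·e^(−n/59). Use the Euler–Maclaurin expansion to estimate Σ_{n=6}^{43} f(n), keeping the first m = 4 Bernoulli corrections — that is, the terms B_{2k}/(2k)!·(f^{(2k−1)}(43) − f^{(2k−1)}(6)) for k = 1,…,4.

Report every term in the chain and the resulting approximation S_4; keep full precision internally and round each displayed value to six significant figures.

S_4 ≈ 573.630

Integral: ∫_6^43 x·e^(−x/59) dx = 560.604.
½[f(6) + f(43)] = ½[5.41983 + 20.7467] = 13.0833.
So far: 573.687.
Order-1 term: 1/12 · (0.130842 − 0.811444) = -0.0567168.
Running total after k=1: 573.630.
Order-2 term: −1/720 · (0.000314796 − 0.000752098) = 6.07364e-07.
Running total after k=2: 573.630.
Order-3 term: 1/30240 · (1.70067e-07 − 3.65151e-07) = -6.45117e-12.
Running total after k=3: 573.630.
Order-4 term: −1/1209600 · (7.17328e-11 − 1.47729e-10) = 6.28273e-17.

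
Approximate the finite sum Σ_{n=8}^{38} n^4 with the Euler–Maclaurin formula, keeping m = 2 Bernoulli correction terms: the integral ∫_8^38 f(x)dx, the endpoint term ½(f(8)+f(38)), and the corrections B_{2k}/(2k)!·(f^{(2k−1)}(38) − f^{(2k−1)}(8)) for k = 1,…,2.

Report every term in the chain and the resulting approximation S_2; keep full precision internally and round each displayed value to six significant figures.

Integral: ∫_8^38 x^4 dx = 1.58405e+07.
½[f(8) + f(38)] = ½[4096.00 + 2.08514e+06] = 1.04462e+06.
So far: 1.68851e+07.
k=1: B_{2}/(2)! × [f^{(1)}(38) − f^{(1)}(8)] = 1/12 × (219488 − 2048.00) = 18120.0.
Running total after k=1: 1.69032e+07.
k=2: B_{4}/(4)! × [f^{(3)}(38) − f^{(3)}(8)] = −1/720 × (912.000 − 192.000) = -1.00000.

S_2 ≈ 1.69032e+07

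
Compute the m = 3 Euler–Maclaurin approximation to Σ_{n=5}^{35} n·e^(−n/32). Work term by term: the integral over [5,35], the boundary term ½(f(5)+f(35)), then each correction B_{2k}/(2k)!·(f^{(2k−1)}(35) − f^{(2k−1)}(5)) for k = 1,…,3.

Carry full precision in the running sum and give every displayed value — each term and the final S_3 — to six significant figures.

The integral term ∫_5^35 x·e^(−x/32) dx = 294.579.
½[f(5) + f(35)] = ½[4.27673 + 11.7235] = 8.00013.
Integral + boundary = 302.579.
Order-1 term: 1/12 · (-0.0314023 − 0.721698) = -0.0627583.
After k=1: 302.516.
Order-2 term: −1/720 · (0.000623549 − 0.00237538) = 2.43310e-06.
After k=2: 302.516.
Order-3 term: 1/30240 · (1.24782e-06 − 3.95115e-06) = -8.93959e-11.

S_3 ≈ 302.516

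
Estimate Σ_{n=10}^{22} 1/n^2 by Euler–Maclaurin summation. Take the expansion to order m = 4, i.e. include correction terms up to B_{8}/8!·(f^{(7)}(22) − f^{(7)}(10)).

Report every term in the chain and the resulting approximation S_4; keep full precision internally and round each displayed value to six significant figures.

S_4 ≈ 0.0607292

∫_10^22 1/x^2 dx evaluates to 0.0545455.
Endpoint term: (f(10) + f(22))/2 = (0.0100000 + 0.00206612)/2 = 0.00603306.
Integral + boundary = 0.0605785.
Correction k=1: B_{2}/2! · (f^{(1)}(22) − f^{(1)}(10)) = 1/12 · (-0.000187829 − (-0.00200000)) = 0.000151014.
Partial sum through k=1: 0.0607295.
Correction k=2: B_{4}/4! · (f^{(3)}(22) − f^{(3)}(10)) = −1/720 · (-4.65691e-06 − (-0.000240000)) = -3.26865e-07.
Partial sum through k=2: 0.0607292.
Correction k=3: B_{6}/6! · (f^{(5)}(22) − f^{(5)}(10)) = 1/30240 · (-2.88651e-07 − (-7.20000e-05)) = 2.37141e-09.
Partial sum through k=3: 0.0607292.
Correction k=4: B_{8}/8! · (f^{(7)}(22) − f^{(7)}(10)) = −1/1209600 · (-3.33977e-08 − (-4.03200e-05)) = -3.33057e-11.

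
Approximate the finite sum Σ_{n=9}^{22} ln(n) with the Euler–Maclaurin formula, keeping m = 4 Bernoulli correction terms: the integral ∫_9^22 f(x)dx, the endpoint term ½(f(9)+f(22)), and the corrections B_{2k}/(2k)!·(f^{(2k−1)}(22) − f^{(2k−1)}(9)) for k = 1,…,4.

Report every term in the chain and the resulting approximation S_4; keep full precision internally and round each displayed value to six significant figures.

The integral term ∫_9^22 ln(x) dx = 35.2279.
Endpoint term: (f(9) + f(22))/2 = (2.19722 + 3.09104)/2 = 2.64413.
Integral + boundary = 37.8720.
Correction k=1: B_{2}/2! · (f^{(1)}(22) − f^{(1)}(9)) = 1/12 · (0.0454545 − 0.111111) = -0.00547138.
Running total after k=1: 37.8666.
Correction k=2: B_{4}/4! · (f^{(3)}(22) − f^{(3)}(9)) = −1/720 · (0.000187829 − 0.00274348) = 3.54952e-06.
Running total after k=2: 37.8666.
Correction k=3: B_{6}/6! · (f^{(5)}(22) − f^{(5)}(9)) = 1/30240 · (4.65691e-06 − 0.000406442) = -1.32865e-08.
Running total after k=3: 37.8666.
Correction k=4: B_{8}/8! · (f^{(7)}(22) − f^{(7)}(9)) = −1/1209600 · (2.88651e-07 − 0.000150534) = 1.24211e-10.

S_4 ≈ 37.8666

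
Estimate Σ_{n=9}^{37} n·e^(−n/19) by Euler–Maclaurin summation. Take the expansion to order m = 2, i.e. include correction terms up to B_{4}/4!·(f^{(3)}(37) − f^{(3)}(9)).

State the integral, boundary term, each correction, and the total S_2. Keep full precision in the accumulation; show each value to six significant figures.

S_2 ≈ 184.903

Integral: ∫_9^37 x·e^(−x/19) dx = 179.500.
Boundary: ½(f(9) + f(37)) = ½(5.60433 + 5.27801) = 5.44117.
Running total after boundary: 184.941.
Order-1 term: 1/12 · (-0.135141 − 0.327739) = -0.0385733.
Partial sum through k=1: 184.903.
Order-2 term: −1/720 · (0.000415947 − 0.00435775) = 5.47472e-06.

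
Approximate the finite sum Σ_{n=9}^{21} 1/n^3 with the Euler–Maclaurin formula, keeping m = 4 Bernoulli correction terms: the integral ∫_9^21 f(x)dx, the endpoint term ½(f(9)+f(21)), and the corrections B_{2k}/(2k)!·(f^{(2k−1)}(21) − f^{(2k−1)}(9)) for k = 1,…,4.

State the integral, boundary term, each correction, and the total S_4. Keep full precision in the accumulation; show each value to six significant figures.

The integral term ∫_9^21 1/x^3 dx = 0.00503905.
½[f(9) + f(21)] = ½[0.00137174 + 0.000107980] = 0.000739861.
Integral + boundary = 0.00577891.
Order-1 term: 1/12 · (-1.54257e-05 − (-0.000457247)) = 3.68185e-05.
After k=1: 0.00581573.
Order-2 term: −1/720 · (-6.99577e-07 − (-0.000112901)) = -1.55835e-07.
After k=2: 0.00581558.
Order-3 term: 1/30240 · (-6.66264e-08 − (-5.85410e-05)) = 1.93368e-09.
After k=3: 0.00581558.
Order-4 term: −1/1209600 · (-1.08778e-08 − (-5.20365e-05)) = -4.30106e-11.

S_4 ≈ 0.00581558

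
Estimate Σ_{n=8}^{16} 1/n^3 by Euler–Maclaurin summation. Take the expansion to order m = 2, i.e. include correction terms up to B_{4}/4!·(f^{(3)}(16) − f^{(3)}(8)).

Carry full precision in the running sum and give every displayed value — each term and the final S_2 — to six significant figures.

The integral term ∫_8^16 1/x^3 dx = 0.00585938.
Boundary: ½(f(8) + f(16)) = ½(0.00195312 + 0.000244141) = 0.00109863.
So far: 0.00695801.
Order-1 term: 1/12 · (-4.57764e-05 − (-0.000732422)) = 5.72205e-05.
Partial sum through k=1: 0.00701523.
Order-2 term: −1/720 · (-3.57628e-06 − (-0.000228882)) = -3.12924e-07.

S_2 ≈ 0.00701492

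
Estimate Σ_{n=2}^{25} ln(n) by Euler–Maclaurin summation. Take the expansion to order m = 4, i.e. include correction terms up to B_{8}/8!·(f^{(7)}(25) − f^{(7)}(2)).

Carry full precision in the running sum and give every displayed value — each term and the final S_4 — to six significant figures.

Integral: ∫_2^25 ln(x) dx = 56.0856.
Endpoint term: (f(2) + f(25))/2 = (0.693147 + 3.21888)/2 = 1.95601.
Integral + boundary = 58.0416.
k=1: B_{2}/(2)! × [f^{(1)}(25) − f^{(1)}(2)] = 1/12 × (0.0400000 − 0.500000) = -0.0383333.
After k=1: 58.0033.
k=2: B_{4}/(4)! × [f^{(3)}(25) − f^{(3)}(2)] = −1/720 × (0.000128000 − 0.250000) = 0.000347044.
After k=2: 58.0036.
k=3: B_{6}/(6)! × [f^{(5)}(25) − f^{(5)}(2)] = 1/30240 × (2.45760e-06 − 0.750000) = -2.48015e-05.
After k=3: 58.0036.
k=4: B_{8}/(8)! × [f^{(7)}(25) − f^{(7)}(2)] = −1/1209600 × (1.17965e-07 − 5.62500) = 4.65030e-06.

S_4 ≈ 58.0036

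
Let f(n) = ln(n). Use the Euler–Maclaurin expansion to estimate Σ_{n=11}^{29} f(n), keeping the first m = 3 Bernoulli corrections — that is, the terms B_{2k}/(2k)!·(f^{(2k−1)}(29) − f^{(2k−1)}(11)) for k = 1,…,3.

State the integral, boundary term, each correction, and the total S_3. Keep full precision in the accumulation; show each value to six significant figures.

∫_11^29 ln(x) dx evaluates to 53.2747.
Endpoint term: (f(11) + f(29))/2 = (2.39790 + 3.36730)/2 = 2.88260.
Running total after boundary: 56.1573.
Correction k=1: B_{2}/2! · (f^{(1)}(29) − f^{(1)}(11)) = 1/12 · (0.0344828 − 0.0909091) = -0.00470219.
Partial sum through k=1: 56.1526.
Correction k=2: B_{4}/4! · (f^{(3)}(29) − f^{(3)}(11)) = −1/720 · (8.20042e-05 − 0.00150263) = 1.97309e-06.
Partial sum through k=2: 56.1526.
Correction k=3: B_{6}/6! · (f^{(5)}(29) − f^{(5)}(11)) = 1/30240 · (1.17010e-06 − 0.000149021) = -4.88925e-09.

S_3 ≈ 56.1526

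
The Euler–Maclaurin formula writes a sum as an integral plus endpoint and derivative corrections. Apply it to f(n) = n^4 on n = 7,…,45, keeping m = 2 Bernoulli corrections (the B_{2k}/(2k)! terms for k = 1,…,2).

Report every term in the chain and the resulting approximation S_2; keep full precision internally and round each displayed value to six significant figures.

S_2 ≈ 3.89840e+07

Integral: ∫_7^45 x^4 dx = 3.69023e+07.
½[f(7) + f(45)] = ½[2401.00 + 4.10062e+06] = 2.05151e+06.
Integral + boundary = 3.89538e+07.
Order-1 term: 1/12 · (364500 − 1372.00) = 30260.7.
Running total after k=1: 3.89840e+07.
Order-2 term: −1/720 · (1080.00 − 168.000) = -1.26667.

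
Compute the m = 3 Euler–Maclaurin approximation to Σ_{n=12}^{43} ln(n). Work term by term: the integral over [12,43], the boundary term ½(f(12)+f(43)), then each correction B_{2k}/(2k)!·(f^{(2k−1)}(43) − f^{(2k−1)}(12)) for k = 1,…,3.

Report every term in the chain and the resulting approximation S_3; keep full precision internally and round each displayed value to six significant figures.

S_3 ≈ 104.031

The integral term ∫_12^43 ln(x) dx = 100.913.
Endpoint term: (f(12) + f(43))/2 = (2.48491 + 3.76120)/2 = 3.12305.
So far: 104.036.
k=1: B_{2}/(2)! × [f^{(1)}(43) − f^{(1)}(12)] = 1/12 × (0.0232558 − 0.0833333) = -0.00500646.
After k=1: 104.031.
k=2: B_{4}/(4)! × [f^{(3)}(43) − f^{(3)}(12)] = −1/720 × (2.51550e-05 − 0.00115741) = 1.57257e-06.
After k=2: 104.031.
k=3: B_{6}/(6)! × [f^{(5)}(43) − f^{(5)}(12)] = 1/30240 × (1.63256e-07 − 9.64506e-05) = -3.18411e-09.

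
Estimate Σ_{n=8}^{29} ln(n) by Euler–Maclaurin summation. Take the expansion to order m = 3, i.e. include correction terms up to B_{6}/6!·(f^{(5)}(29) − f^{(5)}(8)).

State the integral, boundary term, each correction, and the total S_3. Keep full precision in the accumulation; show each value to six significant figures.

The integral term ∫_8^29 ln(x) dx = 60.0160.
Endpoint term: (f(8) + f(29))/2 = (2.07944 + 3.36730)/2 = 2.72337.
Integral + boundary = 62.7394.
k=1: B_{2}/(2)! × [f^{(1)}(29) − f^{(1)}(8)] = 1/12 × (0.0344828 − 0.125000) = -0.00754310.
After k=1: 62.7319.
k=2: B_{4}/(4)! × [f^{(3)}(29) − f^{(3)}(8)] = −1/720 × (8.20042e-05 − 0.00390625) = 5.31145e-06.
After k=2: 62.7319.
k=3: B_{6}/(6)! × [f^{(5)}(29) − f^{(5)}(8)] = 1/30240 × (1.17010e-06 − 0.000732422) = -2.41816e-08.

S_3 ≈ 62.7319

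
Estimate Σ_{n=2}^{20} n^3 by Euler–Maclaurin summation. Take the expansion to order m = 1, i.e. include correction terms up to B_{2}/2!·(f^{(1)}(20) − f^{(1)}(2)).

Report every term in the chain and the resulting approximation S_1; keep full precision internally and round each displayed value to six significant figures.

∫_2^20 x^3 dx evaluates to 39996.0.
Endpoint term: (f(2) + f(20))/2 = (8.00000 + 8000.00)/2 = 4004.00.
So far: 44000.0.
Order-1 term: 1/12 · (1200.00 − 12.0000) = 99.0000.

S_1 ≈ 44099.0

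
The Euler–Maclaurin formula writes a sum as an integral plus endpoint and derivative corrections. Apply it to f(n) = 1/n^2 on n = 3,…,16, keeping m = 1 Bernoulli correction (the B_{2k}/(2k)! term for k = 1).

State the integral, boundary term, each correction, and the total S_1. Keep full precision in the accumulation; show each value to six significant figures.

∫_3^16 1/x^2 dx evaluates to 0.270833.
½[f(3) + f(16)] = ½[0.111111 + 0.00390625] = 0.0575087.
Running total after boundary: 0.328342.
Order-1 term: 1/12 · (-0.000488281 − (-0.0740741)) = 0.00613215.

S_1 ≈ 0.334474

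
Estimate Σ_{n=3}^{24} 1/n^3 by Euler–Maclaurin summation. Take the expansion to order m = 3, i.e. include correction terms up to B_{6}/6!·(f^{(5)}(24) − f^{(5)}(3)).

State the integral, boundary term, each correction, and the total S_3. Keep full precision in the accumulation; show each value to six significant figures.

S_3 ≈ 0.0762262

The integral term ∫_3^24 1/x^3 dx = 0.0546875.
Boundary: ½(f(3) + f(24)) = ½(0.0370370 + 7.23380e-05) = 0.0185547.
So far: 0.0732422.
Order-1 term: 1/12 · (-9.04225e-06 − (-0.0370370)) = 0.00308567.
After k=1: 0.0763279.
Order-2 term: −1/720 · (-3.13967e-07 − (-0.0823045)) = -0.000114311.
After k=2: 0.0762135.
Order-3 term: 1/30240 · (-2.28934e-08 − (-0.384088)) = 1.27013e-05.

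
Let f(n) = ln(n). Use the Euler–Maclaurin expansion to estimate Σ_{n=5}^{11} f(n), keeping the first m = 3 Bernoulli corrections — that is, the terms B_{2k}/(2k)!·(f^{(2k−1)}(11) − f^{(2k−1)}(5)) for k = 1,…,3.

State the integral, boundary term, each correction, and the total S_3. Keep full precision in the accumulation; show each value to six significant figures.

Integral: ∫_5^11 ln(x) dx = 12.3297.
½[f(5) + f(11)] = ½[1.60944 + 2.39790] = 2.00367.
So far: 14.3333.
Correction k=1: B_{2}/2! · (f^{(1)}(11) − f^{(1)}(5)) = 1/12 · (0.0909091 − 0.200000) = -0.00909091.
Running total after k=1: 14.3242.
Correction k=2: B_{4}/4! · (f^{(3)}(11) − f^{(3)}(5)) = −1/720 · (0.00150263 − 0.0160000) = 2.01352e-05.
Running total after k=2: 14.3243.
Correction k=3: B_{6}/6! · (f^{(5)}(11) − f^{(5)}(5)) = 1/30240 · (0.000149021 − 0.00768000) = -2.49040e-07.

S_3 ≈ 14.3243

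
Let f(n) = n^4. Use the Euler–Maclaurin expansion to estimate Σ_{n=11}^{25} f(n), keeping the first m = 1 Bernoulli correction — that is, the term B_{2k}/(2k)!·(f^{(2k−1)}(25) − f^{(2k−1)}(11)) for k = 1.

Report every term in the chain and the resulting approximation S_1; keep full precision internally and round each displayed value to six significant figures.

Integral: ∫_11^25 x^4 dx = 1.92091e+06.
Endpoint term: (f(11) + f(25))/2 = (14641.0 + 390625)/2 = 202633.
Running total after boundary: 2.12355e+06.
k=1: B_{2}/(2)! × [f^{(1)}(25) − f^{(1)}(11)] = 1/12 × (62500.0 − 5324.00) = 4764.67.

S_1 ≈ 2.12831e+06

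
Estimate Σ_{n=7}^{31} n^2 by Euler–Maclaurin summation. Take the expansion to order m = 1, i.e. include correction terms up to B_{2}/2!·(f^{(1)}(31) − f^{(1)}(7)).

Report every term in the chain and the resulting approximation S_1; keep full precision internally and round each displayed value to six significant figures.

S_1 ≈ 10325.0

Integral: ∫_7^31 x^2 dx = 9816.00.
Boundary: ½(f(7) + f(31)) = ½(49.0000 + 961.000) = 505.000.
Integral + boundary = 10321.0.
Correction k=1: B_{2}/2! · (f^{(1)}(31) − f^{(1)}(7)) = 1/12 · (62.0000 − 14.0000) = 4.00000.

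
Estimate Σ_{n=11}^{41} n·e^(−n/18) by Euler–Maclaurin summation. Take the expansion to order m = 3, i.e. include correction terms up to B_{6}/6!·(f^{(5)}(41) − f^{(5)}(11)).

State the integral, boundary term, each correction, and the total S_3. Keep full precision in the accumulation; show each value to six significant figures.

Integral: ∫_11^41 x·e^(−x/18) dx = 174.447.
Endpoint term: (f(11) + f(41))/2 = (5.97022 + 4.20298)/2 = 5.08660.
Integral + boundary = 179.533.
Correction k=1: B_{2}/2! · (f^{(1)}(41) − f^{(1)}(11)) = 1/12 · (-0.130987 − 0.211068) = -0.0285046.
After k=1: 179.505.
Correction k=2: B_{4}/4! · (f^{(3)}(41) − f^{(3)}(11)) = −1/720 · (0.000228507 − 0.00400174) = 5.24060e-06.
After k=2: 179.505.
Correction k=3: B_{6}/6! · (f^{(5)}(41) − f^{(5)}(11)) = 1/30240 · (2.65832e-06 − 2.26915e-05) = -6.62471e-10.

S_3 ≈ 179.505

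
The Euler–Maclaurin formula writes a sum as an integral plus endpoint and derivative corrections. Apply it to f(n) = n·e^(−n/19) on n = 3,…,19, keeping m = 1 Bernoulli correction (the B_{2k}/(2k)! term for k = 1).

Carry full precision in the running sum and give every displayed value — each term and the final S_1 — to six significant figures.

The integral term ∫_3^19 x·e^(−x/19) dx = 91.3378.
Endpoint term: (f(3) + f(19))/2 = (2.56182 + 6.98971)/2 = 4.77576.
Running total after boundary: 96.1136.
k=1: B_{2}/(2)! × [f^{(1)}(19) − f^{(1)}(3)] = 1/12 × (0.00000 − 0.719107) = -0.0599256.

S_1 ≈ 96.0537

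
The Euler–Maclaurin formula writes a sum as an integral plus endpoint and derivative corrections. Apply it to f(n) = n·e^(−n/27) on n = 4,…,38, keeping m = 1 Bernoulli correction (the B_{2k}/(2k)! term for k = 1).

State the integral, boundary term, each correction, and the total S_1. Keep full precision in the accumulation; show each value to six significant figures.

S_1 ≈ 298.470

∫_4^38 x·e^(−x/27) dx evaluates to 292.164.
½[f(4) + f(38)] = ½[3.44921 + 9.30153] = 6.37537.
Integral + boundary = 298.540.
Correction k=1: B_{2}/2! · (f^{(1)}(38) − f^{(1)}(4)) = 1/12 · (-0.0997240 − 0.734555) = -0.0695232.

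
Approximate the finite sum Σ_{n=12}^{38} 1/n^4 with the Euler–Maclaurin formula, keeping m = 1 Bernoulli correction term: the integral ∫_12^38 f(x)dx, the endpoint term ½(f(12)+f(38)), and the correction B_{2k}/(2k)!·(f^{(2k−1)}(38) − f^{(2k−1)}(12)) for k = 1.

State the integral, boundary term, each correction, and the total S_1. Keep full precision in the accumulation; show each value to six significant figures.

The integral term ∫_12^38 1/x^4 dx = 0.000186826.
Boundary: ½(f(12) + f(38)) = ½(4.82253e-05 + 4.79585e-07) = 2.43524e-05.
Running total after boundary: 0.000211179.
k=1: B_{2}/(2)! × [f^{(1)}(38) − f^{(1)}(12)] = 1/12 × (-5.04826e-08 − (-1.60751e-05)) = 1.33539e-06.

S_1 ≈ 0.000212514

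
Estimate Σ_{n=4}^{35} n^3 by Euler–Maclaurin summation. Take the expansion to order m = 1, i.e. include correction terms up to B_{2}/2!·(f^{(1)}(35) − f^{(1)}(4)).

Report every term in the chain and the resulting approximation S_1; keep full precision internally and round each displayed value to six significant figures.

S_1 ≈ 396864

The integral term ∫_4^35 x^3 dx = 375092.
½[f(4) + f(35)] = ½[64.0000 + 42875.0] = 21469.5.
Running total after boundary: 396562.
Order-1 term: 1/12 · (3675.00 − 48.0000) = 302.250.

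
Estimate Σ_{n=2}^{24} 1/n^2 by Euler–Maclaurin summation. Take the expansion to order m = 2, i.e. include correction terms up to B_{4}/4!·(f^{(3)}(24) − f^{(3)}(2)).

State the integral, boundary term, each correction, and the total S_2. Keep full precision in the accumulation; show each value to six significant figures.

S_2 ≈ 0.603981

The integral term ∫_2^24 1/x^2 dx = 0.458333.
Endpoint term: (f(2) + f(24))/2 = (0.250000 + 0.00173611)/2 = 0.125868.
Integral + boundary = 0.584201.
Order-1 term: 1/12 · (-0.000144676 − (-0.250000)) = 0.0208213.
Running total after k=1: 0.605023.
Order-2 term: −1/720 · (-3.01408e-06 − (-0.750000)) = -0.00104166.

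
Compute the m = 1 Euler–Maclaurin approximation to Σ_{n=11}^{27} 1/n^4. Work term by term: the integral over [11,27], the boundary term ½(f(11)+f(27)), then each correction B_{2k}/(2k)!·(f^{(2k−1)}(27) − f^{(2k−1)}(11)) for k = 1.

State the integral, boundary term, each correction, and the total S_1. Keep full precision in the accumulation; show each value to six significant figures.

Integral: ∫_11^27 1/x^4 dx = 0.000233503.
Endpoint term: (f(11) + f(27))/2 = (6.83013e-05 + 1.88168e-06)/2 = 3.50915e-05.
So far: 0.000268595.
Order-1 term: 1/12 · (-2.78767e-07 − (-2.48369e-05)) = 2.04651e-06.

S_1 ≈ 0.000270641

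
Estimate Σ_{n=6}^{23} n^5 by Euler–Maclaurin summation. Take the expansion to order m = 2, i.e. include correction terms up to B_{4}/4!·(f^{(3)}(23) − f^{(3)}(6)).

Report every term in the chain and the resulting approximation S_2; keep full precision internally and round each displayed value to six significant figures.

∫_6^23 x^5 dx evaluates to 2.46649e+07.
Endpoint term: (f(6) + f(23))/2 = (7776.00 + 6.43634e+06)/2 = 3.22206e+06.
So far: 2.78869e+07.
Correction k=1: B_{2}/2! · (f^{(1)}(23) − f^{(1)}(6)) = 1/12 · (1.39920e+06 − 6480.00) = 116060.
Running total after k=1: 2.80030e+07.
Correction k=2: B_{4}/4! · (f^{(3)}(23) − f^{(3)}(6)) = −1/720 · (31740.0 − 2160.00) = -41.0833.

S_2 ≈ 2.80030e+07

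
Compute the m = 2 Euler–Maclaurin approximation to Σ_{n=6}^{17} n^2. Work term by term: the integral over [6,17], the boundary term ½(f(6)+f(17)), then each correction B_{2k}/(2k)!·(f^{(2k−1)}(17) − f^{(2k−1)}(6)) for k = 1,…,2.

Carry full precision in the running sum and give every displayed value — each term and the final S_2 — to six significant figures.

The integral term ∫_6^17 x^2 dx = 1565.67.
Endpoint term: (f(6) + f(17))/2 = (36.0000 + 289.000)/2 = 162.500.
Running total after boundary: 1728.17.
k=1: B_{2}/(2)! × [f^{(1)}(17) − f^{(1)}(6)] = 1/12 × (34.0000 − 12.0000) = 1.83333.
Partial sum through k=1: 1730.00.
k=2: B_{4}/(4)! × [f^{(3)}(17) − f^{(3)}(6)] = −1/720 × (0.00000 − 0.00000) = 0.00000.

S_2 ≈ 1730.00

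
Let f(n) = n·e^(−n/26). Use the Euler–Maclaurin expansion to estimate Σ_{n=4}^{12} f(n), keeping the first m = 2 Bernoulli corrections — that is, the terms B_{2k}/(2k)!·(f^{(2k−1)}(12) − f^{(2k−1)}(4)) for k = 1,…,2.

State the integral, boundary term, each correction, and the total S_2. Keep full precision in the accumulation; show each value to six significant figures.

Integral: ∫_4^12 x·e^(−x/26) dx = 46.0256.
Boundary: ½(f(4) + f(12)) = ½(3.42962 + 7.56376) = 5.49669.
So far: 51.5223.
Order-1 term: 1/12 · (0.339399 − 0.725496) = -0.0321747.
After k=1: 51.4901.
Order-2 term: −1/720 · (0.00236690 − 0.00360992) = 1.72641e-06.

S_2 ≈ 51.4901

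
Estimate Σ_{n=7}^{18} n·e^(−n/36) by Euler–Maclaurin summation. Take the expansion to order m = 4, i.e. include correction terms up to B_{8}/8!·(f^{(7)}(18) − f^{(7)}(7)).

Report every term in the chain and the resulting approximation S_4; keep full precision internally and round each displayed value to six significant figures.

Integral: ∫_7^18 x·e^(−x/36) dx = 95.3603.
Boundary: ½(f(7) + f(18)) = ½(5.76304 + 10.9176) = 8.34030.
So far: 103.701.
Correction k=1: B_{2}/2! · (f^{(1)}(18) − f^{(1)}(7)) = 1/12 · (0.303265 − 0.663207) = -0.0299952.
Partial sum through k=1: 103.671.
Correction k=2: B_{4}/4! · (f^{(3)}(18) − f^{(3)}(7)) = −1/720 · (0.00117001 − 0.00178225) = 8.50335e-07.
Partial sum through k=2: 103.671.
Correction k=3: B_{6}/6! · (f^{(5)}(18) − f^{(5)}(7)) = 1/30240 · (1.62501e-06 − 2.35552e-06) = -2.41573e-11.
Partial sum through k=3: 103.671.
Correction k=4: B_{8}/8! · (f^{(7)}(18) − f^{(7)}(7)) = −1/1209600 · (1.81114e-09 − 2.57396e-09) = 6.30644e-16.

S_4 ≈ 103.671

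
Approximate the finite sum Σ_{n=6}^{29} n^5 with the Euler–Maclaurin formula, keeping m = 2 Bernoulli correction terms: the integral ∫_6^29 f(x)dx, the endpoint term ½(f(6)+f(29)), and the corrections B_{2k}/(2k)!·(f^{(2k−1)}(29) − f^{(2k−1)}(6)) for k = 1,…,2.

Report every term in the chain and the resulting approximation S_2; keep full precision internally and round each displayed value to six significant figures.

S_2 ≈ 1.09683e+08

∫_6^29 x^5 dx evaluates to 9.91294e+07.
Endpoint term: (f(6) + f(29))/2 = (7776.00 + 2.05111e+07)/2 = 1.02595e+07.
Running total after boundary: 1.09389e+08.
Order-1 term: 1/12 · (3.53640e+06 − 6480.00) = 294160.
After k=1: 1.09683e+08.
Order-2 term: −1/720 · (50460.0 − 2160.00) = -67.0833.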